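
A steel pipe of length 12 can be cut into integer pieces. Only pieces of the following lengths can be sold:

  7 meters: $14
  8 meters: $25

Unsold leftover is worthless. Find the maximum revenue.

Let best[k] be the best obtainable value from length k. For each k, try every first piece i and keep the best of price[i] + best[k−i].
best[1] = 0
best[2] = 0
best[3] = 0
best[4] = 0
best[5] = 0
best[6] = 0
best[7] = 14
best[8] = max(14+0, 25+0) = 25
best[9] = max(14+0, 25+0) = 25
best[10] = max(14+0, 25+0) = 25
best[11] = max(14+0, 25+0) = 25
best[12] = max(14+0, 25+0) = 25
One optimal cutting: pieces 8 with 4 meters of scrap → $25.

25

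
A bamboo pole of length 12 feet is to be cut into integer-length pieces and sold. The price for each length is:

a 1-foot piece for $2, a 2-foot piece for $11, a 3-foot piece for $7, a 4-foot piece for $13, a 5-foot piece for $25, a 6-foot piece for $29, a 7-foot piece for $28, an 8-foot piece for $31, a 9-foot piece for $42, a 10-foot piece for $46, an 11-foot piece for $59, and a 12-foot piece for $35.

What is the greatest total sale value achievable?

Let r[k] be the best obtainable value from length k. For each k, try every first piece i and keep the best of price[i] + r[k−i].
r[1] = 2
r[2] = 11
r[3] = 13  (first piece 1, then r[2]=11)
r[4] = 22  (first piece 2, then r[2]=11)
r[5] = 25
r[6] = 33  (first piece 2, then r[4]=22)
r[7] = 36  (first piece 2, then r[5]=25)
r[8] = 44  (first piece 2, then r[6]=33)
r[9] = 47  (first piece 2, then r[7]=36)
r[10] = 55  (first piece 2, then r[8]=44)
r[11] = 59
r[12] = 66  (first piece 2, then r[10]=55)
One optimal cutting: 2 + 2 + 2 + 2 + 2 + 2 → $11 + $11 + $11 + $11 + $11 + $11 = $66.

66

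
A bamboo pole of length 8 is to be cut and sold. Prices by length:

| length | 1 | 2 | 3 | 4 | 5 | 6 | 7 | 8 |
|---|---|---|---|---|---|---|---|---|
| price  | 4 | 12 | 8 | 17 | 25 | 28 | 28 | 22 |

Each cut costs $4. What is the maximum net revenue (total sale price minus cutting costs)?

Consider every possible first cut. v[k] is the best of p[i]+v[k−i] over all sellable i≤k, charging 4 whenever i<k.
v[1] = 4
v[2] = max(4+4-4, 12+0) = 12
v[3] = max(4+12-4, 12+4-4, 8+0) = 12
v[4] = max(4+12-4, 12+12-4, 8+4-4, 17+0) = 20
v[5] = max(4+20-4, 12+12-4, 8+12-4, 17+4-4, 25+0) = 25
v[6] = max(4+25-4, 12+20-4, 8+12-4, 17+12-4, 25+4-4, 28+0) = 28
v[7] = max(4+28-4, 12+25-4, 8+20-4, …, 28+4-4, 28+0) = 33
v[8] = max(4+33-4, 12+28-4, 8+25-4, …, 28+4-4, 22+0) = 36
One optimal plan: pieces 2 + 2 + 2 + 2 (3 cuts) → $48 − $12 = $36.

36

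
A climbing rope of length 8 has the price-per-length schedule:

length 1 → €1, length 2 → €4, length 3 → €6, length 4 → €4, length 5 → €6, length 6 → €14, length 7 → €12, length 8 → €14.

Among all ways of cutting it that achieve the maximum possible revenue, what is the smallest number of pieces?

2

Consider every possible first cut. r[k] is the best of p[i]+r[k−i] over all sellable i≤k.
r[1] = 1
r[2] = 4
r[3] = 6
r[4] = 8  (first piece 2, then r[2]=4)
r[5] = 10  (first piece 2, then r[3]=6)
r[6] = 14
r[7] = 15  (first piece 1, then r[6]=14)
r[8] = 18  (first piece 2, then r[6]=14)
Maximum revenue is €18.
Now minimize piece count subject to staying optimal: for each k, pieces[k] = 1 + min over i with p[i]+r[k−i]=r[k] of pieces[k−i].
pieces[5] = 2
pieces[6] = 1
pieces[7] = 2
pieces[8] = 2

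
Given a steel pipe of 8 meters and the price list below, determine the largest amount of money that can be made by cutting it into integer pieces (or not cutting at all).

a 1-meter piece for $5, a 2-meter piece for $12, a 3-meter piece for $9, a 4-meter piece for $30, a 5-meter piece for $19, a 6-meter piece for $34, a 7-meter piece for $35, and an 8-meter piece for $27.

Let R[k] be the best obtainable value from length k. For each k, try every first piece i and keep the best of price[i] + R[k−i].
R[1] = 5
R[2] = max(5+5, 12+0) = 12
R[3] = max(5+12, 12+5, 9+0) = 17
R[4] = max(5+17, 12+12, 9+5, 30+0) = 30
R[5] = max(5+30, 12+17, 9+12, 30+5, 19+0) = 35
R[6] = max(5+35, 12+30, 9+17, 30+12, 19+5, 34+0) = 42
R[7] = max(5+42, 12+35, 9+30, …, 34+5, 35+0) = 47
R[8] = max(5+47, 12+42, 9+35, …, 35+5, 27+0) = 60
One optimal cutting: 4 + 4 → $30 + $30 = $60.

60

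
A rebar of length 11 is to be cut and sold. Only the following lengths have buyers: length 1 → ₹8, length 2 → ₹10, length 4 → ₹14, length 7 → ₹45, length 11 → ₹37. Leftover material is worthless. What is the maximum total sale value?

Build f[k] bottom-up: f[k] = max over allowed piece i of (p[i] + f[k−i]).
f[1] = 8
f[2] = max(8+8, 10+0) = 16
f[3] = max(8+16, 10+8) = 24
f[4] = max(8+24, 10+16, 14+0) = 32
f[5] = max(8+32, 10+24, 14+8) = 40
f[6] = max(8+40, 10+32, 14+16) = 48
f[7] = max(8+48, 10+40, 14+24, 45+0) = 56
f[8] = max(8+56, 10+48, 14+32, 45+8) = 64
f[9] = max(8+64, 10+56, 14+40, 45+16) = 72
f[10] = max(8+72, 10+64, 14+48, 45+24) = 80
f[11] = max(8+80, 10+72, 14+56, 45+32, 37+0) = 88
One optimal cutting: 1 + 1 + 1 + 1 + 1 + 1 + 1 + 1 + 1 + 1 + 1 → ₹88.

88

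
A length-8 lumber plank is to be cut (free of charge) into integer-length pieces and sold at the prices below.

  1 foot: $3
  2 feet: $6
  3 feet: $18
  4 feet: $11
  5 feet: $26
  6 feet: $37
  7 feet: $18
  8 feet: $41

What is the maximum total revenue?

Let best[k] be the best obtainable value from length k. For each k, try every first piece i and keep the best of price[i] + best[k−i].
best[1] = 3
best[2] = max(3+3, 6+0) = 6
best[3] = max(3+6, 6+3, 18+0) = 18
best[4] = max(3+18, 6+6, 18+3, 11+0) = 21
best[5] = max(3+21, 6+18, 18+6, 11+3, 26+0) = 26
best[6] = max(3+26, 6+21, 18+18, 11+6, 26+3, 37+0) = 37
best[7] = max(3+37, 6+26, 18+21, …, 37+3, 18+0) = 40
best[8] = max(3+40, 6+37, 18+26, …, 18+3, 41+0) = 44
One optimal cutting: 5 + 3 → $26 + $18 = $44.

44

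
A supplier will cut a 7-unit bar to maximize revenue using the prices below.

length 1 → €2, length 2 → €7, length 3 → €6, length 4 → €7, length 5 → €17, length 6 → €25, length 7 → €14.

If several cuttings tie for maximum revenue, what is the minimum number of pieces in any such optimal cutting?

2

Let r[k] be the best obtainable value from length k. For each k, try every first piece i and keep the best of price[i] + r[k−i].
r[1] = 2
r[2] = 7
r[3] = 9  (first piece 1, then r[2]=7)
r[4] = 14  (first piece 2, then r[2]=7)
r[5] = 17
r[6] = 25
r[7] = 27  (first piece 1, then r[6]=25)
Maximum revenue is €27.
Now minimize piece count subject to staying optimal: for each k, pieces[k] = 1 + min over i with p[i]+r[k−i]=r[k] of pieces[k−i].
pieces[4] = 2
pieces[5] = 1
pieces[6] = 1
pieces[7] = 2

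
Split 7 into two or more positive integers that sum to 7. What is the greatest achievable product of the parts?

12

Fill f[k] for k=2..7: at each k try every first piece i and multiply by the better of (k−i) uncut or f[k−i].
f[2] = 1*max(1,0) = 1*1 = 1
f[3] = max(1*2, 2*1) = 2
f[4] = max(1*3, 2*2, 3*1) = 4
f[5] = max(1*4, 2*3, 3*2, 4*1) = 6
f[6] = max(1*6, 2*4, 3*3, 4*2, 5*1) = 9
f[7] = max(1*9, 2*6, 3*4, 4*3, 5*2, 6*1) = 12
One optimal split: 3 + 2 + 2; product 3*2*2 = 12.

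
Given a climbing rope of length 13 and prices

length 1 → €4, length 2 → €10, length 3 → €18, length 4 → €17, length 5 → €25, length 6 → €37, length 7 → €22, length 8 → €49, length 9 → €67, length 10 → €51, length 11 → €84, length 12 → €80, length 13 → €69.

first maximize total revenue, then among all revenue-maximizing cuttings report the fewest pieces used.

Consider every possible first cut. r[k] is the best of p[i]+r[k−i] over all sellable i≤k.
r[1] = 4
r[2] = 10
r[3] = 18
r[4] = 22  (first piece 1, then r[3]=18)
r[5] = 28  (first piece 2, then r[3]=18)
r[6] = 37
r[7] = 41  (first piece 1, then r[6]=37)
r[8] = 49
r[9] = 67
r[10] = 71  (first piece 1, then r[9]=67)
r[11] = 84
r[12] = 88  (first piece 1, then r[11]=84)
r[13] = 94  (first piece 2, then r[11]=84)
Maximum revenue is €94.
Now minimize piece count subject to staying optimal: for each k, pieces[k] = 1 + min over i with p[i]+r[k−i]=r[k] of pieces[k−i].
pieces[10] = 2
pieces[11] = 1
pieces[12] = 2
pieces[13] = 2

2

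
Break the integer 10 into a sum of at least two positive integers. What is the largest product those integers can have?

36

Let P[k] be the best product for length k (with at least one cut). For each first piece i, the rest contributes max(k−i, P[k−i]).
P[2] = 1*max(1,0) = 1*1 = 1
P[3] = 1*max(2,1) = 1*2 = 2
P[4] = 2*max(2,1) = 2*2 = 4
P[5] = 2*max(3,2) = 2*3 = 6
P[6] = 3*max(3,2) = 3*3 = 9
P[7] = 2*max(5,6) = 2*6 = 12
P[8] = 2*max(6,9) = 2*9 = 18
P[9] = 3*max(6,9) = 3*9 = 27
P[10] = 2*max(8,18) = 2*18 = 36
One optimal split: 3 + 3 + 2 + 2; product 3*3*2*2 = 36.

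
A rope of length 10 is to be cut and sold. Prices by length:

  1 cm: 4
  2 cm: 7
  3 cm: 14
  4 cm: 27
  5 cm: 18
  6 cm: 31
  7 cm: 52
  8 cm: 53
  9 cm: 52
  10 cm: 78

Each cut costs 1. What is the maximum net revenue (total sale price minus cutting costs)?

Let net[k] be the best obtainable value from length k. For each k, try every first piece i and keep the best of price[i] + net[k−i] minus the 1 cut fee when i<k.
net[1] = 4
net[2] = max(4+4-1, 7+0) = 7
net[3] = max(4+7-1, 7+4-1, 14+0) = 14
net[4] = max(4+14-1, 7+7-1, 14+4-1, 27+0) = 27
net[5] = max(4+27-1, 7+14-1, 14+7-1, 27+4-1, 18+0) = 30
net[6] = max(4+30-1, 7+27-1, 14+14-1, 27+7-1, 18+4-1, 31+0) = 33
net[7] = max(4+33-1, 7+30-1, 14+27-1, …, 31+4-1, 52+0) = 52
net[8] = max(4+52-1, 7+33-1, 14+30-1, …, 52+4-1, 53+0) = 55
net[9] = max(4+55-1, 7+52-1, 14+33-1, …, 53+4-1, 52+0) = 58
net[10] = max(4+58-1, 7+55-1, 14+52-1, …, 52+4-1, 78+0) = 78
Best is to make no cuts and sell whole for 78.

78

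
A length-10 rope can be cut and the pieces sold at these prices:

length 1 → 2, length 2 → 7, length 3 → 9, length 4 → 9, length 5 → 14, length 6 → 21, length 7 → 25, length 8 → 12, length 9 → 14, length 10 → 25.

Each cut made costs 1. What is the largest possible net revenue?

Consider every possible first cut. r[k] is the best of p[i]+r[k−i] over all sellable i≤k, charging 1 whenever i<k.
r[1] = 2
r[2] = 7
r[3] = 9
r[4] = 13  (first piece 2, then r[2]=7)
r[5] = 15  (first piece 2, then r[3]=9)
r[6] = 21
r[7] = 25
r[8] = 27  (first piece 2, then r[6]=21)
r[9] = 31  (first piece 2, then r[7]=25)
r[10] = 33  (first piece 2, then r[8]=27)
One optimal plan: pieces 6 + 2 + 2 (2 cuts) → 35 − 2 = 33.

33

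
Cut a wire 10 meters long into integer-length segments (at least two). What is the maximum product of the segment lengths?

Let m[k] be the best product for length k (with at least one cut). For each first piece i, the rest contributes max(k−i, m[k−i]).
m[2] = 1·max(1,0) = 1·1 = 1
m[3] = max(1·2, 2·1) = 2
m[4] = max(1·3, 2·2, 3·1) = 4
m[5] = max(1·4, 2·3, 3·2, 4·1) = 6
m[6] = max(1·6, 2·4, 3·3, 4·2, 5·1) = 9
m[7] = max(1·9, 2·6, 3·4, 4·3, 5·2, 6·1) = 12
m[8] = max(1·12, 2·9, 3·6, …, 6·2, 7·1) = 18
m[9] = max(1·18, 2·12, 3·9, …, 7·2, 8·1) = 27
m[10] = max(1·27, 2·18, 3·12, …, 8·2, 9·1) = 36
One optimal split: 3 + 3 + 2 + 2; product 3·3·2·2 = 36.

36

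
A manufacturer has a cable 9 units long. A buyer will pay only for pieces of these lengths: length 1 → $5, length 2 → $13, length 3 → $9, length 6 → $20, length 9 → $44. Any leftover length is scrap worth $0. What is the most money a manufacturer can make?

57

Consider every possible first cut. best[k] is the best of p[i]+best[k−i] over all sellable i≤k.
best[1] = 5
best[2] = max(5+5, 13+0) = 13
best[3] = max(5+13, 13+5, 9+0) = 18
best[4] = max(5+18, 13+13, 9+5) = 26
best[5] = max(5+26, 13+18, 9+13) = 31
best[6] = max(5+31, 13+26, 9+18, 20+0) = 39
best[7] = max(5+39, 13+31, 9+26, 20+5) = 44
best[8] = max(5+44, 13+39, 9+31, 20+13) = 52
best[9] = max(5+52, 13+44, 9+39, 20+18, 44+0) = 57
One optimal cutting: 2 + 2 + 2 + 2 + 1 → $57.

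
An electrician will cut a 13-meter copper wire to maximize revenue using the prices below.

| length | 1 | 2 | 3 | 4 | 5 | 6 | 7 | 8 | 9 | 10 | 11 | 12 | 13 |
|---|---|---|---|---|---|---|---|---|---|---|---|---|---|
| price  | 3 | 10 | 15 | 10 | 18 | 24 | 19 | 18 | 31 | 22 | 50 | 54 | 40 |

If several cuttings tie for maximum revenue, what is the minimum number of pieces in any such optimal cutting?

Consider every possible first cut. r[k] is the best of p[i]+r[k−i] over all sellable i≤k.
r[1] = 3
r[2] = 10
r[3] = 15
r[4] = 20  (first piece 2, then r[2]=10)
r[5] = 25  (first piece 2, then r[3]=15)
r[6] = 30  (first piece 2, then r[4]=20)
r[7] = 35  (first piece 2, then r[5]=25)
r[8] = 40  (first piece 2, then r[6]=30)
r[9] = 45  (first piece 2, then r[7]=35)
r[10] = 50  (first piece 2, then r[8]=40)
r[11] = 55  (first piece 2, then r[9]=45)
r[12] = 60  (first piece 2, then r[10]=50)
r[13] = 65  (first piece 2, then r[11]=55)
Maximum revenue is €65.
Now minimize piece count subject to staying optimal: for each k, pieces[k] = 1 + min over i with p[i]+r[k−i]=r[k] of pieces[k−i].
pieces[10] = 4
pieces[11] = 4
pieces[12] = 4
pieces[13] = 5

5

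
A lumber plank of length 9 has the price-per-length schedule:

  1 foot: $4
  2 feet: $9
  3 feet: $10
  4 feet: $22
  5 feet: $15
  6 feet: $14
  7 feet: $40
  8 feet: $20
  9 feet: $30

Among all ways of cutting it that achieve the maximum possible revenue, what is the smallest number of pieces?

Consider every possible first cut. r[k] is the best of p[i]+r[k−i] over all sellable i≤k.
r[1] = 4
r[2] = 9
r[3] = 13  (first piece 1, then r[2]=9)
r[4] = 22
r[5] = 26  (first piece 1, then r[4]=22)
r[6] = 31  (first piece 2, then r[4]=22)
r[7] = 40
r[8] = 44  (first piece 1, then r[7]=40)
r[9] = 49  (first piece 2, then r[7]=40)
Maximum revenue is $49.
Now minimize piece count subject to staying optimal: for each k, pieces[k] = 1 + min over i with p[i]+r[k−i]=r[k] of pieces[k−i].
pieces[6] = 2
pieces[7] = 1
pieces[8] = 2
pieces[9] = 2

2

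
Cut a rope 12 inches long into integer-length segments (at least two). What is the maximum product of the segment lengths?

Define prod[k] = max over 1≤i<k of i · max(k−i, prod[k−i]); the inner max lets the remainder stay uncut if that's better.
prod[2] = 1·max(1,0) = 1·1 = 1
prod[3] = max(1·2, 2·1) = 2
prod[4] = max(1·3, 2·2, 3·1) = 4
prod[5] = max(1·4, 2·3, 3·2, 4·1) = 6
prod[6] = max(1·6, 2·4, 3·3, 4·2, 5·1) = 9
prod[7] = max(1·9, 2·6, 3·4, 4·3, 5·2, 6·1) = 12
prod[8] = max(1·12, 2·9, 3·6, …, 6·2, 7·1) = 18
prod[9] = max(1·18, 2·12, 3·9, …, 7·2, 8·1) = 27
prod[10] = max(1·27, 2·18, 3·12, …, 8·2, 9·1) = 36
prod[11] = max(1·36, 2·27, 3·18, …, 9·2, 10·1) = 54
prod[12] = max(1·54, 2·36, 3·27, …, 10·2, 11·1) = 81
One optimal split: 3 + 3 + 3 + 3; product 3·3·3·3 = 81.

81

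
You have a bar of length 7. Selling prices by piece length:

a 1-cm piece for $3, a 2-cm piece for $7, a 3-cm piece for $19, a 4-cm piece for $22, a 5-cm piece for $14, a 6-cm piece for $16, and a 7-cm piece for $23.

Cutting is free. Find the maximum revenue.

Consider every possible first cut. r[k] is the best of p[i]+r[k−i] over all sellable i≤k.
r[1] = 3
r[2] = 7
r[3] = 19
r[4] = 22  (first piece 1, then r[3]=19)
r[5] = 26  (first piece 2, then r[3]=19)
r[6] = 38  (first piece 3, then r[3]=19)
r[7] = 41  (first piece 1, then r[6]=38)
One optimal cutting: 3 + 3 + 1 → $19 + $19 + $3 = $41.

41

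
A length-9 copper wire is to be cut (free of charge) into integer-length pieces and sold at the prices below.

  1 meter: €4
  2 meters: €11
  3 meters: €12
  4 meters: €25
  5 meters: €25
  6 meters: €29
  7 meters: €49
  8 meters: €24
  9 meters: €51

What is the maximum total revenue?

60

Build v[k] bottom-up: v[k] = max over allowed piece i of (p[i] + v[k−i]).
v[1] = 4
v[2] = 11
v[3] = 15  (first piece 1, then v[2]=11)
v[4] = 25
v[5] = 29  (first piece 1, then v[4]=25)
v[6] = 36  (first piece 2, then v[4]=25)
v[7] = 49
v[8] = 53  (first piece 1, then v[7]=49)
v[9] = 60  (first piece 2, then v[7]=49)
One optimal cutting: 7 + 2 → €49 + €11 = €60.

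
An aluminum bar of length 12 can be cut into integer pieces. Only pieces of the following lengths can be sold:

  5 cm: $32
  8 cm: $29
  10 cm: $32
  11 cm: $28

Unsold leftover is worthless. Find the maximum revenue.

64

Build r[k] bottom-up: r[k] = max over allowed piece i of (p[i] + r[k−i]).
r[1] = 0
r[2] = 0
r[3] = 0
r[4] = 0
r[5] = 32
r[6] = 32
r[7] = 32
r[8] = 32
r[9] = 32
r[10] = 64  (first piece 5, then r[5]=32)
r[11] = 64
r[12] = 64
One optimal cutting: pieces 5 + 5 with 2 cm of scrap → $64.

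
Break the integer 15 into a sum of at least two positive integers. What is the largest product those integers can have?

Fill P[k] for k=2..15: at each k try every first piece i and multiply by the better of (k−i) uncut or P[k−i].
P[2] = 1*max(1,0) = 1*1 = 1
P[3] = max(1*2, 2*1) = 2
P[4] = max(1*3, 2*2, 3*1) = 4
P[5] = max(1*4, 2*3, 3*2, 4*1) = 6
P[6] = max(1*6, 2*4, 3*3, 4*2, 5*1) = 9
P[7] = max(1*9, 2*6, 3*4, 4*3, 5*2, 6*1) = 12
P[8] = max(1*12, 2*9, 3*6, …, 6*2, 7*1) = 18
P[9] = max(1*18, 2*12, 3*9, …, 7*2, 8*1) = 27
P[10] = max(1*27, 2*18, 3*12, …, 8*2, 9*1) = 36
P[11] = max(1*36, 2*27, 3*18, …, 9*2, 10*1) = 54
P[12] = max(1*54, 2*36, 3*27, …, 10*2, 11*1) = 81
P[13] = max(1*81, 2*54, 3*36, …, 11*2, 12*1) = 108
P[14] = max(1*108, 2*81, 3*54, …, 12*2, 13*1) = 162
P[15] = max(1*162, 2*108, 3*81, …, 13*2, 14*1) = 243
One optimal split: 3 + 3 + 3 + 3 + 3; product 3*3*3*3*3 = 243.

243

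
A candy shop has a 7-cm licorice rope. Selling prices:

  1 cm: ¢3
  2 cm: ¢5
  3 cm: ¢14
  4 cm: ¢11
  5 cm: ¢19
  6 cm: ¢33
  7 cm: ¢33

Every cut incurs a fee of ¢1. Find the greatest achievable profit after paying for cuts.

35

Consider every possible first cut. v[k] is the best of p[i]+v[k−i] over all sellable i≤k, charging 1 whenever i<k.
v[1] = 3
v[2] = max(3+3-1, 5+0) = 5
v[3] = max(3+5-1, 5+3-1, 14+0) = 14
v[4] = max(3+14-1, 5+5-1, 14+3-1, 11+0) = 16
v[5] = max(3+16-1, 5+14-1, 14+5-1, 11+3-1, 19+0) = 19
v[6] = max(3+19-1, 5+16-1, 14+14-1, 11+5-1, 19+3-1, 33+0) = 33
v[7] = max(3+33-1, 5+19-1, 14+16-1, …, 33+3-1, 33+0) = 35
One optimal plan: pieces 6 + 1 (1 cut) → ¢36 − ¢1 = ¢35.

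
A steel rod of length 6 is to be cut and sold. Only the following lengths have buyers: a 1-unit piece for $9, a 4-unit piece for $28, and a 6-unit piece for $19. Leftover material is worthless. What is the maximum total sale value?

54

Consider every possible first cut. f[k] is the best of p[i]+f[k−i] over all sellable i≤k.
f[1] = 9
f[2] = 18  (first piece 1, then f[1]=9)
f[3] = 27  (first piece 1, then f[2]=18)
f[4] = 36  (first piece 1, then f[3]=27)
f[5] = 45  (first piece 1, then f[4]=36)
f[6] = 54  (first piece 1, then f[5]=45)
One optimal cutting: 1 + 1 + 1 + 1 + 1 + 1 → $54.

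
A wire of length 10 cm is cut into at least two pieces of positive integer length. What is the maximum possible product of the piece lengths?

Let P[k] be the best product for length k (with at least one cut). For each first piece i, the rest contributes max(k−i, P[k−i]).
P[2] = 1*max(1,0) = 1*1 = 1
P[3] = max(1*2, 2*1) = 2
P[4] = max(1*3, 2*2, 3*1) = 4
P[5] = max(1*4, 2*3, 3*2, 4*1) = 6
P[6] = max(1*6, 2*4, 3*3, 4*2, 5*1) = 9
P[7] = max(1*9, 2*6, 3*4, 4*3, 5*2, 6*1) = 12
P[8] = max(1*12, 2*9, 3*6, …, 6*2, 7*1) = 18
P[9] = max(1*18, 2*12, 3*9, …, 7*2, 8*1) = 27
P[10] = max(1*27, 2*18, 3*12, …, 8*2, 9*1) = 36
One optimal split: 3 + 3 + 2 + 2; product 3*3*2*2 = 36.

36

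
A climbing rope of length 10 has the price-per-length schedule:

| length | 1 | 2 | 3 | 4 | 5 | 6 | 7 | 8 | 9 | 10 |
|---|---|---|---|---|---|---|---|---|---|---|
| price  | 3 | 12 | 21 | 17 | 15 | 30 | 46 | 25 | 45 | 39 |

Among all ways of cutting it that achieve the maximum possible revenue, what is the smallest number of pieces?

Build r[k] bottom-up: r[k] = max over allowed piece i of (p[i] + r[k−i]).
r[1] = 3
r[2] = max(3+3, 12+0) = 12
r[3] = max(3+12, 12+3, 21+0) = 21
r[4] = max(3+21, 12+12, 21+3, 17+0) = 24
r[5] = max(3+24, 12+21, 21+12, 17+3, 15+0) = 33
r[6] = max(3+33, 12+24, 21+21, 17+12, 15+3, 30+0) = 42
r[7] = max(3+42, 12+33, 21+24, …, 30+3, 46+0) = 46
r[8] = max(3+46, 12+42, 21+33, …, 46+3, 25+0) = 54
r[9] = max(3+54, 12+46, 21+42, …, 25+3, 45+0) = 63
r[10] = max(3+63, 12+54, 21+46, …, 45+3, 39+0) = 67
Maximum revenue is €67.
Now minimize piece count subject to staying optimal: for each k, pieces[k] = 1 + min over i with p[i]+r[k−i]=r[k] of pieces[k−i].
pieces[7] = 1
pieces[8] = 3
pieces[9] = 3
pieces[10] = 2

2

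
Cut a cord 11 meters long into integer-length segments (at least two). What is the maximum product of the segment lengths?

Define g[k] = max over 1≤i<k of i · max(k−i, g[k−i]); the inner max lets the remainder stay uncut if that's better.
Small cases: g[2]=1, g[3]=2, g[4]=4.
g[5] = max(1*4, 2*3, 3*2, 4*1) = 6
g[6] = max(1*6, 2*4, 3*3, 4*2, 5*1) = 9
g[7] = max(1*9, 2*6, 3*4, 4*3, 5*2, 6*1) = 12
g[8] = max(1*12, 2*9, 3*6, …, 6*2, 7*1) = 18
g[9] = max(1*18, 2*12, 3*9, …, 7*2, 8*1) = 27
g[10] = max(1*27, 2*18, 3*12, …, 8*2, 9*1) = 36
g[11] = max(1*36, 2*27, 3*18, …, 9*2, 10*1) = 54
One optimal split: 3 + 3 + 3 + 2; product 3*3*3*2 = 54.

54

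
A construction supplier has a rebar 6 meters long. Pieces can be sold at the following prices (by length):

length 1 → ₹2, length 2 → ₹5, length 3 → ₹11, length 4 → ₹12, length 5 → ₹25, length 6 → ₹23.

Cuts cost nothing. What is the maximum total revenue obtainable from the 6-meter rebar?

27

Consider every possible first cut. R[k] is the best of p[i]+R[k−i] over all sellable i≤k.
R[1] = 2
R[2] = max(2+2, 5+0) = 5
R[3] = max(2+5, 5+2, 11+0) = 11
R[4] = max(2+11, 5+5, 11+2, 12+0) = 13
R[5] = max(2+13, 5+11, 11+5, 12+2, 25+0) = 25
R[6] = max(2+25, 5+13, 11+11, 12+5, 25+2, 23+0) = 27
One optimal cutting: 5 + 1 → ₹25 + ₹2 = ₹27.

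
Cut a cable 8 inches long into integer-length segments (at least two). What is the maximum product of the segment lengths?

Fill f[k] for k=2..8: at each k try every first piece i and multiply by the better of (k−i) uncut or f[k−i].
f[2] = 1·max(1,0) = 1·1 = 1
f[3] = max(1·2, 2·1) = 2
f[4] = max(1·3, 2·2, 3·1) = 4
f[5] = max(1·4, 2·3, 3·2, 4·1) = 6
f[6] = max(1·6, 2·4, 3·3, 4·2, 5·1) = 9
f[7] = max(1·9, 2·6, 3·4, 4·3, 5·2, 6·1) = 12
f[8] = max(1·12, 2·9, 3·6, …, 6·2, 7·1) = 18
One optimal split: 3 + 3 + 2; product 3·3·2 = 18.

18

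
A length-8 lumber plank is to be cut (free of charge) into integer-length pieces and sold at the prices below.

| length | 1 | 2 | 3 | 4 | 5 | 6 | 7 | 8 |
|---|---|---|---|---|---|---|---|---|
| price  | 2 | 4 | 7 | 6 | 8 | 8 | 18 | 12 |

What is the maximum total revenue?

Let best[k] be the best obtainable value from length k. For each k, try every first piece i and keep the best of price[i] + best[k−i].
best[1] = 2
best[2] = 4  (first piece 1, then best[1]=2)
best[3] = 7
best[4] = 9  (first piece 1, then best[3]=7)
best[5] = 11  (first piece 1, then best[4]=9)
best[6] = 14  (first piece 3, then best[3]=7)
best[7] = 18
best[8] = 20  (first piece 1, then best[7]=18)
One optimal cutting: 7 + 1 → $18 + $2 = $20.

20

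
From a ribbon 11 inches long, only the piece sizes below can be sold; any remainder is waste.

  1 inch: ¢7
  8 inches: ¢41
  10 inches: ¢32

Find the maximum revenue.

Build best[k] bottom-up: best[k] = max over allowed piece i of (p[i] + best[k−i]).
best[1] = 7
best[2] = 14  (first piece 1, then best[1]=7)
best[3] = 21  (first piece 1, then best[2]=14)
best[4] = 28  (first piece 1, then best[3]=21)
best[5] = 35  (first piece 1, then best[4]=28)
best[6] = 42  (first piece 1, then best[5]=35)
best[7] = 49  (first piece 1, then best[6]=42)
best[8] = max(7+49, 41+0) = 56
best[9] = max(7+56, 41+7) = 63
best[10] = max(7+63, 41+14, 32+0) = 70
best[11] = max(7+70, 41+21, 32+7) = 77
One optimal cutting: 1 + 1 + 1 + 1 + 1 + 1 + 1 + 1 + 1 + 1 + 1 → ¢77.

77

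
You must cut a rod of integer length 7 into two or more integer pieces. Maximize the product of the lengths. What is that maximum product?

12

Define prod[k] = max over 1≤i<k of i · max(k−i, prod[k−i]); the inner max lets the remainder stay uncut if that's better.
Small cases: prod[2]=1.
prod[3] = max(1×2, 2×1) = 2
prod[4] = max(1×3, 2×2, 3×1) = 4
prod[5] = max(1×4, 2×3, 3×2, 4×1) = 6
prod[6] = max(1×6, 2×4, 3×3, 4×2, 5×1) = 9
prod[7] = max(1×9, 2×6, 3×4, 4×3, 5×2, 6×1) = 12
One optimal split: 3 + 2 + 2; product 3×2×2 = 12.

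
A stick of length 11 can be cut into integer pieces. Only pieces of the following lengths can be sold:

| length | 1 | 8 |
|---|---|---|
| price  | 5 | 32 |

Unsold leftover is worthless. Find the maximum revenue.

Consider every possible first cut. best[k] is the best of p[i]+best[k−i] over all sellable i≤k.
best[1] = 5
best[2] = 10  (first piece 1, then best[1]=5)
best[3] = 15  (first piece 1, then best[2]=10)
best[4] = 20  (first piece 1, then best[3]=15)
best[5] = 25  (first piece 1, then best[4]=20)
best[6] = 30  (first piece 1, then best[5]=25)
best[7] = 35  (first piece 1, then best[6]=30)
best[8] = 40  (first piece 1, then best[7]=35)
best[9] = 45  (first piece 1, then best[8]=40)
best[10] = 50  (first piece 1, then best[9]=45)
best[11] = 55  (first piece 1, then best[10]=50)
One optimal cutting: 1 + 1 + 1 + 1 + 1 + 1 + 1 + 1 + 1 + 1 + 1 → €55.

55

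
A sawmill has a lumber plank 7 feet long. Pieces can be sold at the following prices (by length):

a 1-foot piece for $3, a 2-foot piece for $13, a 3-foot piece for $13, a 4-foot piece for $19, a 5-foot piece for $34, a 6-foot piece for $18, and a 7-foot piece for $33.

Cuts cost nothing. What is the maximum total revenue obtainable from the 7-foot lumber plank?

47

Let R[k] be the best obtainable value from length k. For each k, try every first piece i and keep the best of price[i] + R[k−i].
R[1] = 3
R[2] = max(3+3, 13+0) = 13
R[3] = max(3+13, 13+3, 13+0) = 16
R[4] = max(3+16, 13+13, 13+3, 19+0) = 26
R[5] = max(3+26, 13+16, 13+13, 19+3, 34+0) = 34
R[6] = max(3+34, 13+26, 13+16, 19+13, 34+3, 18+0) = 39
R[7] = max(3+39, 13+34, 13+26, …, 18+3, 33+0) = 47
One optimal cutting: 5 + 2 → $34 + $13 = $47.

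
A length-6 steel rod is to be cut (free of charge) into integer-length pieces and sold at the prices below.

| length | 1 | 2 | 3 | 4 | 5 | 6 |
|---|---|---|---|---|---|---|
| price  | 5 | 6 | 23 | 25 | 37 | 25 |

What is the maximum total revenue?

Build r[k] bottom-up: r[k] = max over allowed piece i of (p[i] + r[k−i]).
r[1] = 5
r[2] = max(5+5, 6+0) = 10
r[3] = max(5+10, 6+5, 23+0) = 23
r[4] = max(5+23, 6+10, 23+5, 25+0) = 28
r[5] = max(5+28, 6+23, 23+10, 25+5, 37+0) = 37
r[6] = max(5+37, 6+28, 23+23, 25+10, 37+5, 25+0) = 46
One optimal cutting: 3 + 3 → $23 + $23 = $46.

46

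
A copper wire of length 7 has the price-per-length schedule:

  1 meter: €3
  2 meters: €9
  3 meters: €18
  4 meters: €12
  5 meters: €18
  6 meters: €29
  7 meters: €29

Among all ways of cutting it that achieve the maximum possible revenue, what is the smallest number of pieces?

3

Build r[k] bottom-up: r[k] = max over allowed piece i of (p[i] + r[k−i]).
r[1] = 3
r[2] = 9
r[3] = 18
r[4] = 21  (first piece 1, then r[3]=18)
r[5] = 27  (first piece 2, then r[3]=18)
r[6] = 36  (first piece 3, then r[3]=18)
r[7] = 39  (first piece 1, then r[6]=36)
Maximum revenue is €39.
Now minimize piece count subject to staying optimal: for each k, pieces[k] = 1 + min over i with p[i]+r[k−i]=r[k] of pieces[k−i].
pieces[4] = 2
pieces[5] = 2
pieces[6] = 2
pieces[7] = 3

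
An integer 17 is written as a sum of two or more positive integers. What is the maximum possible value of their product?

Define f[k] = max over 1≤i<k of i · max(k−i, f[k−i]); the inner max lets the remainder stay uncut if that's better.
Small cases: f[2]=1, f[3]=2, f[4]=4, f[5]=6, f[6]=9, f[7]=12, f[8]=18, f[9]=27.
f[10] = max(1×27, 2×18, 3×12, …, 8×2, 9×1) = 36
f[11] = max(1×36, 2×27, 3×18, …, 9×2, 10×1) = 54
f[12] = max(1×54, 2×36, 3×27, …, 10×2, 11×1) = 81
f[13] = max(1×81, 2×54, 3×36, …, 11×2, 12×1) = 108
f[14] = max(1×108, 2×81, 3×54, …, 12×2, 13×1) = 162
f[15] = max(1×162, 2×108, 3×81, …, 13×2, 14×1) = 243
f[16] = max(1×243, 2×162, 3×108, …, 14×2, 15×1) = 324
f[17] = max(1×324, 2×243, 3×162, …, 15×2, 16×1) = 486
One optimal split: 3 + 3 + 3 + 3 + 3 + 2; product 3×3×3×3×3×2 = 486.

486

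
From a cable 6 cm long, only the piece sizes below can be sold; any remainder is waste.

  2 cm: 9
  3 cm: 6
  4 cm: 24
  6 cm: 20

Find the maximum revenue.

33

Let r[k] be the best obtainable value from length k. For each k, try every first piece i and keep the best of price[i] + r[k−i].
r[1] = 0
r[2] = 9
r[3] = max(9+0, 6+0) = 9
r[4] = max(9+9, 6+0, 24+0) = 24
r[5] = max(9+9, 6+9, 24+0) = 24
r[6] = max(9+24, 6+9, 24+9, 20+0) = 33
One optimal cutting: 4 + 2 → 33.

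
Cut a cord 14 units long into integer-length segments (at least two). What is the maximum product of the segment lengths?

162

Define P[k] = max over 1≤i<k of i · max(k−i, P[k−i]); the inner max lets the remainder stay uncut if that's better.
Small cases: P[2]=1, P[3]=2, P[4]=4, P[5]=6, P[6]=9.
P[7] = max(1*9, 2*6, 3*4, 4*3, 5*2, 6*1) = 12
P[8] = max(1*12, 2*9, 3*6, …, 6*2, 7*1) = 18
P[9] = max(1*18, 2*12, 3*9, …, 7*2, 8*1) = 27
P[10] = max(1*27, 2*18, 3*12, …, 8*2, 9*1) = 36
P[11] = max(1*36, 2*27, 3*18, …, 9*2, 10*1) = 54
P[12] = max(1*54, 2*36, 3*27, …, 10*2, 11*1) = 81
P[13] = max(1*81, 2*54, 3*36, …, 11*2, 12*1) = 108
P[14] = max(1*108, 2*81, 3*54, …, 12*2, 13*1) = 162
One optimal split: 3 + 3 + 3 + 3 + 2; product 3*3*3*3*2 = 162.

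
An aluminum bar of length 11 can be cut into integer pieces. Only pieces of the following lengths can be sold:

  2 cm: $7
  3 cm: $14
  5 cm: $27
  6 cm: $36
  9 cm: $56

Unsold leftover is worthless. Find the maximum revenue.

Build best[k] bottom-up: best[k] = max over allowed piece i of (p[i] + best[k−i]).
best[1] = 0
best[2] = 7
best[3] = 14
best[4] = 14
best[5] = 27
best[6] = 36
best[7] = 36
best[8] = 43  (first piece 2, then best[6]=36)
best[9] = 56
best[10] = 56
best[11] = 63  (first piece 2, then best[9]=56)
One optimal cutting: 9 + 2 → $63.

63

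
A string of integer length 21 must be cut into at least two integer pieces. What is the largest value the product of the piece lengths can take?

2187

Let prod[k] be the best product for length k (with at least one cut). For each first piece i, the rest contributes max(k−i, prod[k−i]).
Small cases: prod[2]=1, prod[3]=2, prod[4]=4, prod[5]=6, prod[6]=9, prod[7]=12, prod[8]=18, prod[9]=27, prod[10]=36, prod[11]=54, prod[12]=81, prod[13]=108, prod[14]=162, prod[15]=243, prod[16]=324.
prod[17] = max(1×324, 2×243, 3×162, …, 15×2, 16×1) = 486
prod[18] = max(1×486, 2×324, 3×243, …, 16×2, 17×1) = 729
prod[19] = max(1×729, 2×486, 3×324, …, 17×2, 18×1) = 972
prod[20] = max(1×972, 2×729, 3×486, …, 18×2, 19×1) = 1458
prod[21] = max(1×1458, 2×972, 3×729, …, 19×2, 20×1) = 2187
One optimal split: 3 + 3 + 3 + 3 + 3 + 3 + 3; product 3×3×3×3×3×3×3 = 2187.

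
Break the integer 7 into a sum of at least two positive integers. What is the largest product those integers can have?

Let f[k] be the best product for length k (with at least one cut). For each first piece i, the rest contributes max(k−i, f[k−i]).
f[2] = 1×max(1,0) = 1×1 = 1
f[3] = 1×max(2,1) = 1×2 = 2
f[4] = 2×max(2,1) = 2×2 = 4
f[5] = 2×max(3,2) = 2×3 = 6
f[6] = 3×max(3,2) = 3×3 = 9
f[7] = 2×max(5,6) = 2×6 = 12
One optimal split: 3 + 2 + 2; product 3×2×2 = 12.

12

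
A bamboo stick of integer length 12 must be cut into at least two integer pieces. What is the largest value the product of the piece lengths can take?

81

Define prod[k] = max over 1≤i<k of i · max(k−i, prod[k−i]); the inner max lets the remainder stay uncut if that's better.
prod[2] = 1*max(1,0) = 1*1 = 1
prod[3] = max(1*2, 2*1) = 2
prod[4] = max(1*3, 2*2, 3*1) = 4
prod[5] = max(1*4, 2*3, 3*2, 4*1) = 6
prod[6] = max(1*6, 2*4, 3*3, 4*2, 5*1) = 9
prod[7] = max(1*9, 2*6, 3*4, 4*3, 5*2, 6*1) = 12
prod[8] = max(1*12, 2*9, 3*6, …, 6*2, 7*1) = 18
prod[9] = max(1*18, 2*12, 3*9, …, 7*2, 8*1) = 27
prod[10] = max(1*27, 2*18, 3*12, …, 8*2, 9*1) = 36
prod[11] = max(1*36, 2*27, 3*18, …, 9*2, 10*1) = 54
prod[12] = max(1*54, 2*36, 3*27, …, 10*2, 11*1) = 81
One optimal split: 3 + 3 + 3 + 3; product 3*3*3*3 = 81.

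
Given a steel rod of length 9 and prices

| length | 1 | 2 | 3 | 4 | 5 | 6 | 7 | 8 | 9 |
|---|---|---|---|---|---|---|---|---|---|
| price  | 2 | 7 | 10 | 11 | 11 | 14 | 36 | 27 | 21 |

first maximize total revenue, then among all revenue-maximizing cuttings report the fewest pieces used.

2

Build r[k] bottom-up: r[k] = max over allowed piece i of (p[i] + r[k−i]).
r[1] = 2
r[2] = 7
r[3] = 10
r[4] = 14  (first piece 2, then r[2]=7)
r[5] = 17  (first piece 2, then r[3]=10)
r[6] = 21  (first piece 2, then r[4]=14)
r[7] = 36
r[8] = 38  (first piece 1, then r[7]=36)
r[9] = 43  (first piece 2, then r[7]=36)
Maximum revenue is $43.
Now minimize piece count subject to staying optimal: for each k, pieces[k] = 1 + min over i with p[i]+r[k−i]=r[k] of pieces[k−i].
pieces[6] = 3
pieces[7] = 1
pieces[8] = 2
pieces[9] = 2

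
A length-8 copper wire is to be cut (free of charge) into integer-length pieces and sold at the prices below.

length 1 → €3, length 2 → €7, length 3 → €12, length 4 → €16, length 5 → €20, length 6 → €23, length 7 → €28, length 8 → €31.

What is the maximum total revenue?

32

Consider every possible first cut. v[k] is the best of p[i]+v[k−i] over all sellable i≤k.
v[1] = 3
v[2] = max(3+3, 7+0) = 7
v[3] = max(3+7, 7+3, 12+0) = 12
v[4] = max(3+12, 7+7, 12+3, 16+0) = 16
v[5] = max(3+16, 7+12, 12+7, 16+3, 20+0) = 20
v[6] = max(3+20, 7+16, 12+12, 16+7, 20+3, 23+0) = 24
v[7] = max(3+24, 7+20, 12+16, …, 23+3, 28+0) = 28
v[8] = max(3+28, 7+24, 12+20, …, 28+3, 31+0) = 32
One optimal cutting: 5 + 3 → €20 + €12 = €32.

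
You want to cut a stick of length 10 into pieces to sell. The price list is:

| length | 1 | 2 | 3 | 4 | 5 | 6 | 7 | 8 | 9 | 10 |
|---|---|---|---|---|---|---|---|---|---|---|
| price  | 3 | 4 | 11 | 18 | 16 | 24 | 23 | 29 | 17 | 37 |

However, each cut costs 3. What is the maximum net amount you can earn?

39

Consider every possible first cut. v[k] is the best of p[i]+v[k−i] over all sellable i≤k, charging 3 whenever i<k.
v[1] = 3
v[2] = max(3+3-3, 4+0) = 4
v[3] = max(3+4-3, 4+3-3, 11+0) = 11
v[4] = max(3+11-3, 4+4-3, 11+3-3, 18+0) = 18
v[5] = max(3+18-3, 4+11-3, 11+4-3, 18+3-3, 16+0) = 18
v[6] = max(3+18-3, 4+18-3, 11+11-3, 18+4-3, 16+3-3, 24+0) = 24
v[7] = max(3+24-3, 4+18-3, 11+18-3, …, 24+3-3, 23+0) = 26
v[8] = max(3+26-3, 4+24-3, 11+18-3, …, 23+3-3, 29+0) = 33
v[9] = max(3+33-3, 4+26-3, 11+24-3, …, 29+3-3, 17+0) = 33
v[10] = max(3+33-3, 4+33-3, 11+26-3, …, 17+3-3, 37+0) = 39
One optimal plan: pieces 6 + 4 (1 cut) → 42 − 3 = 39.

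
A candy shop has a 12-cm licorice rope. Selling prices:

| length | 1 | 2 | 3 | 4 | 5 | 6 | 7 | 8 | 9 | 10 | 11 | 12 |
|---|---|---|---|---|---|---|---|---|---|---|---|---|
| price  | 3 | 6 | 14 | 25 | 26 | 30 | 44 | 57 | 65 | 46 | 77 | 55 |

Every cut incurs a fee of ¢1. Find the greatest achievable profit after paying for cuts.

81

Build net[k] bottom-up: net[k] = max over allowed piece i of (p[i] + net[k−i]) − 1 per cut.
net[1] = 3
net[2] = max(3+3-1, 6+0) = 6
net[3] = max(3+6-1, 6+3-1, 14+0) = 14
net[4] = max(3+14-1, 6+6-1, 14+3-1, 25+0) = 25
net[5] = max(3+25-1, 6+14-1, 14+6-1, 25+3-1, 26+0) = 27
net[6] = max(3+27-1, 6+25-1, 14+14-1, 25+6-1, 26+3-1, 30+0) = 30
net[7] = max(3+30-1, 6+27-1, 14+25-1, …, 30+3-1, 44+0) = 44
net[8] = max(3+44-1, 6+30-1, 14+27-1, …, 44+3-1, 57+0) = 57
net[9] = max(3+57-1, 6+44-1, 14+30-1, …, 57+3-1, 65+0) = 65
net[10] = max(3+65-1, 6+57-1, 14+44-1, …, 65+3-1, 46+0) = 67
net[11] = max(3+67-1, 6+65-1, 14+57-1, …, 46+3-1, 77+0) = 77
net[12] = max(3+77-1, 6+67-1, 14+65-1, …, 77+3-1, 55+0) = 81
One optimal plan: pieces 8 + 4 (1 cut) → ¢82 − ¢1 = ¢81.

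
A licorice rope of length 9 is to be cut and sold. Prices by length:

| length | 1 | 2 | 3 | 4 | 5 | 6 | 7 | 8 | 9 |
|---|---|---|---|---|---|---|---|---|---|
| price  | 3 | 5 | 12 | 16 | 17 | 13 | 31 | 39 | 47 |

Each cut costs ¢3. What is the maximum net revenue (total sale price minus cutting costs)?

Consider every possible first cut. v[k] is the best of p[i]+v[k−i] over all sellable i≤k, charging 3 whenever i<k.
v[1] = 3
v[2] = max(3+3-3, 5+0) = 5
v[3] = max(3+5-3, 5+3-3, 12+0) = 12
v[4] = max(3+12-3, 5+5-3, 12+3-3, 16+0) = 16
v[5] = max(3+16-3, 5+12-3, 12+5-3, 16+3-3, 17+0) = 17
v[6] = max(3+17-3, 5+16-3, 12+12-3, 16+5-3, 17+3-3, 13+0) = 21
v[7] = max(3+21-3, 5+17-3, 12+16-3, …, 13+3-3, 31+0) = 31
v[8] = max(3+31-3, 5+21-3, 12+17-3, …, 31+3-3, 39+0) = 39
v[9] = max(3+39-3, 5+31-3, 12+21-3, …, 39+3-3, 47+0) = 47
Best is to make no cuts and sell whole for ¢47.

47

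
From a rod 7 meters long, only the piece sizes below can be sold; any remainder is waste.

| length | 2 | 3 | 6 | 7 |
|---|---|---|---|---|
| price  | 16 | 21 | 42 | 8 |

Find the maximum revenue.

Let f[k] be the best obtainable value from length k. For each k, try every first piece i and keep the best of price[i] + f[k−i].
f[1] = 0
f[2] = 16
f[3] = max(16+0, 21+0) = 21
f[4] = max(16+16, 21+0) = 32
f[5] = max(16+21, 21+16) = 37
f[6] = max(16+32, 21+21, 42+0) = 48
f[7] = max(16+37, 21+32, 42+0, 8+0) = 53
One optimal cutting: 3 + 2 + 2 → 53.

53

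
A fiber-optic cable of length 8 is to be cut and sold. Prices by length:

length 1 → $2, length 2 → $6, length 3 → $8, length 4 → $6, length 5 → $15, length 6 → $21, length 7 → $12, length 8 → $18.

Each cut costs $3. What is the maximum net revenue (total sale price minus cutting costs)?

24

Let v[k] be the best obtainable value from length k. For each k, try every first piece i and keep the best of price[i] + v[k−i] minus the 3 cut fee when i<k.
v[1] = 2
v[2] = 6
v[3] = 8
v[4] = 9  (first piece 2, then v[2]=6)
v[5] = 15
v[6] = 21
v[7] = 20  (first piece 1, then v[6]=21)
v[8] = 24  (first piece 2, then v[6]=21)
One optimal plan: pieces 6 + 2 (1 cut) → $27 − $3 = $24.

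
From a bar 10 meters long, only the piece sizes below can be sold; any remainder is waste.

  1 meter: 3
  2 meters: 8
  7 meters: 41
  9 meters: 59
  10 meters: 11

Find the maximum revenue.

62

Consider every possible first cut. f[k] is the best of p[i]+f[k−i] over all sellable i≤k.
f[1] = 3
f[2] = 8
f[3] = 11  (first piece 1, then f[2]=8)
f[4] = 16  (first piece 2, then f[2]=8)
f[5] = 19  (first piece 1, then f[4]=16)
f[6] = 24  (first piece 2, then f[4]=16)
f[7] = 41
f[8] = 44  (first piece 1, then f[7]=41)
f[9] = 59
f[10] = 62  (first piece 1, then f[9]=59)
One optimal cutting: 9 + 1 → 62.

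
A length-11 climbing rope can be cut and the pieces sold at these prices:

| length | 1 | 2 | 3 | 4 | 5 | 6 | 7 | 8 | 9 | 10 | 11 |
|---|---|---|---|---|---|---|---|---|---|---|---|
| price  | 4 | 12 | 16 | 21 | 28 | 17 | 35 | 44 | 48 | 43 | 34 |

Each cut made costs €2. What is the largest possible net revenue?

58

Build v[k] bottom-up: v[k] = max over allowed piece i of (p[i] + v[k−i]) − 2 per cut.
v[1] = 4
v[2] = 12
v[3] = 16
v[4] = 22  (first piece 2, then v[2]=12)
v[5] = 28
v[6] = 32  (first piece 2, then v[4]=22)
v[7] = 38  (first piece 2, then v[5]=28)
v[8] = 44
v[9] = 48  (first piece 2, then v[7]=38)
v[10] = 54  (first piece 2, then v[8]=44)
v[11] = 58  (first piece 2, then v[9]=48)
One optimal plan: pieces 5 + 2 + 2 + 2 (3 cuts) → €64 − €6 = €58.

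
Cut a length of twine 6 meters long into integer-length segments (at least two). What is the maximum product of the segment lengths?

9

Fill g[k] for k=2..6: at each k try every first piece i and multiply by the better of (k−i) uncut or g[k−i].
g[2] = 1*max(1,0) = 1*1 = 1
g[3] = 1*max(2,1) = 1*2 = 2
g[4] = 2*max(2,1) = 2*2 = 4
g[5] = 2*max(3,2) = 2*3 = 6
g[6] = 3*max(3,2) = 3*3 = 9
One optimal split: 3 + 3; product 3*3 = 9.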